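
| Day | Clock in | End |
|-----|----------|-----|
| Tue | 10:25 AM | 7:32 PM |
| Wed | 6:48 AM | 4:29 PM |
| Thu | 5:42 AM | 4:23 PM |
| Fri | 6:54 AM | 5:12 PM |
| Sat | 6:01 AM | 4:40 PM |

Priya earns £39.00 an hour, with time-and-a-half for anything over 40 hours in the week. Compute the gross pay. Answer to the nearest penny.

£2170.35

Tue: 10:25 AM–7:32 PM = 9 h 7 min
Wed: 6:48 AM–4:29 PM = 9 h 41 min
Thu: 5:42 AM–4:23 PM = 10 h 41 min
Fri: 6:54 AM–5:12 PM = 10 h 18 min
Sat: 6:01 AM–4:40 PM = 10 h 39 min
Total worked: 50 h 26 min = 3026 min.
Regular 40 h 0 min = 2400 min at £39.00/h; overtime 10 h 26 min = 626 min at £58.50/h.
Pay = (2400 × £39.00 + 626 × £58.50) ÷ 60 = £2170.35.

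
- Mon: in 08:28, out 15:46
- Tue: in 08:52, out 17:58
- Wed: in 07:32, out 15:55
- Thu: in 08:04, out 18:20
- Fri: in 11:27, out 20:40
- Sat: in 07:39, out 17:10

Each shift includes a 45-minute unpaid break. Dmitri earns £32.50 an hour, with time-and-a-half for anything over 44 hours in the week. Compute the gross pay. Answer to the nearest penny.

Mon: 08:28–15:46 = 7 h 18 min; less 45 min break → 6 h 33 min
Tue: 08:52–17:58 = 9 h 6 min; less 45 min break → 8 h 21 min
Wed: 07:32–15:55 = 8 h 23 min; less 45 min break → 7 h 38 min
Thu: 08:04–18:20 = 10 h 16 min; less 45 min break → 9 h 31 min
Fri: 11:27–20:40 = 9 h 13 min; less 45 min break → 8 h 28 min
Sat: 07:39–17:10 = 9 h 31 min; less 45 min break → 8 h 46 min
Total worked: 49 h 17 min = 2957 min.
Regular 44 h 0 min = 2640 min at £32.50/h; overtime 5 h 17 min = 317 min at £48.75/h.
Pay = (2640 × £32.50 + 317 × £48.75) ÷ 60 = £1687.56.

£1687.56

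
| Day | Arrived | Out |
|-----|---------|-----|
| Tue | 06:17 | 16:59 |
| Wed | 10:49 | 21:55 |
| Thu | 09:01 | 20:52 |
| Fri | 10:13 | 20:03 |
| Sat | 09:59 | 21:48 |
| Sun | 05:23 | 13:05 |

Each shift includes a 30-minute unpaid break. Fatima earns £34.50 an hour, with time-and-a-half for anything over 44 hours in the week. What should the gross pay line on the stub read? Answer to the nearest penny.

£2346.00

Tue: 06:17–16:59 = 10 h 42 min; less 30 min break → 10 h 12 min
Wed: 10:49–21:55 = 11 h 6 min; less 30 min break → 10 h 36 min
Thu: 09:01–20:52 = 11 h 51 min; less 30 min break → 11 h 21 min
Fri: 10:13–20:03 = 9 h 50 min; less 30 min break → 9 h 20 min
Sat: 09:59–21:48 = 11 h 49 min; less 30 min break → 11 h 19 min
Sun: 05:23–13:05 = 7 h 42 min; less 30 min break → 7 h 12 min
Total worked: 60 h 0 min = 3600 min.
Regular 44 h 0 min = 2640 min at £34.50/h; overtime 16 h 0 min = 960 min at £51.75/h.
Pay = (2640 × £34.50 + 960 × £51.75) ÷ 60 = £2346.00.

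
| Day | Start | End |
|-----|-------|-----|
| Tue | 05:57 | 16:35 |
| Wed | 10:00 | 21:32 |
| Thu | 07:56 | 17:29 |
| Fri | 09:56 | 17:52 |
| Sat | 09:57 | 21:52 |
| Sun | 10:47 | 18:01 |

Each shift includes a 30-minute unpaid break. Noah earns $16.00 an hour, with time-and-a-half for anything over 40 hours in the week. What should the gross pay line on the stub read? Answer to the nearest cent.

$1019.20

Tue: 05:57–16:35 = 10 h 38 min; less 30 min break → 10 h 8 min
Wed: 10:00–21:32 = 11 h 32 min; less 30 min break → 11 h 2 min
Thu: 07:56–17:29 = 9 h 33 min; less 30 min break → 9 h 3 min
Fri: 09:56–17:52 = 7 h 56 min; less 30 min break → 7 h 26 min
Sat: 09:57–21:52 = 11 h 55 min; less 30 min break → 11 h 25 min
Sun: 10:47–18:01 = 7 h 14 min; less 30 min break → 6 h 44 min
Total worked: 55 h 48 min = 3348 min.
Regular 40 h 0 min = 2400 min at $16.00/h; overtime 15 h 48 min = 948 min at $24.00/h.
Pay = (2400 × $16.00 + 948 × $24.00) ÷ 60 = $1019.20.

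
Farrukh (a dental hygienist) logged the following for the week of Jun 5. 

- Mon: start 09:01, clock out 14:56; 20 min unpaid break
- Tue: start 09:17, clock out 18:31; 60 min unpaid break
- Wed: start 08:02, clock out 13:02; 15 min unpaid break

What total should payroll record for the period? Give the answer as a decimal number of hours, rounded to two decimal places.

18.57 hours

Mon: 09:01–14:56 = 5 h 55 min; less 20 min break → 5 h 35 min
Tue: 09:17–18:31 = 9 h 14 min; less 60 min break → 8 h 14 min
Wed: 08:02–13:02 = 5 h 0 min; less 15 min break → 4 h 45 min
Total: 5 h 35 min + 8 h 14 min + 4 h 45 min = 18 h 34 min.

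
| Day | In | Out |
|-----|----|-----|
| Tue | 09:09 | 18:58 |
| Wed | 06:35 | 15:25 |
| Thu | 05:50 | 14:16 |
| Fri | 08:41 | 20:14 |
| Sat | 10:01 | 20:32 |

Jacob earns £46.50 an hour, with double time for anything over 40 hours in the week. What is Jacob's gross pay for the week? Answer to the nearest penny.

Tue: 09:09–18:58 = 9 h 49 min
Wed: 06:35–15:25 = 8 h 50 min
Thu: 05:50–14:16 = 8 h 26 min
Fri: 08:41–20:14 = 11 h 33 min
Sat: 10:01–20:32 = 10 h 31 min
Total worked: 49 h 9 min = 2949 min.
Regular 40 h 0 min = 2400 min at £46.50/h; overtime 9 h 9 min = 549 min at £93.00/h.
Pay = (2400 × £46.50 + 549 × £93.00) ÷ 60 = £2710.95.

£2710.95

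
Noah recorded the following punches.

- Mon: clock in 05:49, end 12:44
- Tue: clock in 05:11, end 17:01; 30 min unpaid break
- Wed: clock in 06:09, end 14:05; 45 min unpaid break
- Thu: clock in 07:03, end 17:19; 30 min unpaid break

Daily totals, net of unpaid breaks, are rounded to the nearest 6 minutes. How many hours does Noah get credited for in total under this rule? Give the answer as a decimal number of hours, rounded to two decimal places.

35.20 hours

Mon: 05:49–12:44 = 6 h 55 min → rounds to 6 h 54 min
Tue: 05:11–17:01 = 11 h 50 min − 30 min = 11 h 20 min → rounds to 11 h 18 min
Wed: 06:09–14:05 = 7 h 56 min − 45 min = 7 h 11 min → rounds to 7 h 12 min
Thu: 07:03–17:19 = 10 h 16 min − 30 min = 9 h 46 min → rounds to 9 h 48 min
Total credited: 35 h 12 min.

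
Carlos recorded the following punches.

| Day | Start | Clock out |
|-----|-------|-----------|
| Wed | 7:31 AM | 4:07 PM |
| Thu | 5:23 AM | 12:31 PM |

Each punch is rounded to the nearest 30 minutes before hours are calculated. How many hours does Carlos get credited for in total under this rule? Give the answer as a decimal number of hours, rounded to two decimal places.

15.50 hours

Wed: in 7:31 AM→7:30 AM, out 4:07 PM→4:00 PM; 8 h 30 min
Thu: in 5:23 AM→5:30 AM, out 12:31 PM→12:30 PM; 7 h 0 min
Total credited: 15 h 30 min.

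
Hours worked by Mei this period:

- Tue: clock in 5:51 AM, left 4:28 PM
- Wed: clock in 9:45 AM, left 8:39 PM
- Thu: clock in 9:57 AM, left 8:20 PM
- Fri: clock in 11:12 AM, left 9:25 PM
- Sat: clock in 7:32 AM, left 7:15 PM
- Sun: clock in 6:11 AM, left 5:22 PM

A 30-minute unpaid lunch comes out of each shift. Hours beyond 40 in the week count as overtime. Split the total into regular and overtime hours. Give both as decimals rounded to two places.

Tue: 5:51 AM–4:28 PM = 10 h 37 min; less 30 min break → 10 h 7 min
Wed: 9:45 AM–8:39 PM = 10 h 54 min; less 30 min break → 10 h 24 min
Thu: 9:57 AM–8:20 PM = 10 h 23 min; less 30 min break → 9 h 53 min
Fri: 11:12 AM–9:25 PM = 10 h 13 min; less 30 min break → 9 h 43 min
Sat: 7:32 AM–7:15 PM = 11 h 43 min; less 30 min break → 11 h 13 min
Sun: 6:11 AM–5:22 PM = 11 h 11 min; less 30 min break → 10 h 41 min
Total worked: 62 h 1 min = 62.02 h.
Threshold 40 h → overtime 22 h 1 min, regular 40 h 0 min.

Regular 40.00 hours, overtime 22.02 hours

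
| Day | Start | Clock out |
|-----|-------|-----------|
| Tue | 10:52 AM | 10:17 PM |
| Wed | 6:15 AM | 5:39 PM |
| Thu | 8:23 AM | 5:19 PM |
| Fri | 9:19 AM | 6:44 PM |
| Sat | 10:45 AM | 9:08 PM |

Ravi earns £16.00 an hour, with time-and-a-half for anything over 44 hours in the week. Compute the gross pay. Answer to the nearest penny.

£885.20

Tue: 10:52 AM–10:17 PM = 11 h 25 min
Wed: 6:15 AM–5:39 PM = 11 h 24 min
Thu: 8:23 AM–5:19 PM = 8 h 56 min
Fri: 9:19 AM–6:44 PM = 9 h 25 min
Sat: 10:45 AM–9:08 PM = 10 h 23 min
Total worked: 51 h 33 min = 3093 min.
Regular 44 h 0 min = 2640 min at £16.00/h; overtime 7 h 33 min = 453 min at £24.00/h.
Pay = (2640 × £16.00 + 453 × £24.00) ÷ 60 = £885.20.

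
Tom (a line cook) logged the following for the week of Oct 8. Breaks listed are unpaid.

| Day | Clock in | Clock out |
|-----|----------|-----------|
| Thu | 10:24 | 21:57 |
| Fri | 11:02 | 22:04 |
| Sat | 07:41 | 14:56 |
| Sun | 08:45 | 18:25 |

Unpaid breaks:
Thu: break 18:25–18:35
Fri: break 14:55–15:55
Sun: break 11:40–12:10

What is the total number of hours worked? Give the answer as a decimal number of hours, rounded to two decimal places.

Thu: 10:24–21:57 = 11 h 33 min; less 10 min break → 11 h 23 min
Fri: 11:02–22:04 = 11 h 2 min; less 60 min break → 10 h 2 min
Sat: 07:41–14:56 = 7 h 15 min
Sun: 08:45–18:25 = 9 h 40 min; less 30 min break → 9 h 10 min
Total: 11 h 23 min + 10 h 2 min + 7 h 15 min + 9 h 10 min = 37 h 50 min.

37.83 hours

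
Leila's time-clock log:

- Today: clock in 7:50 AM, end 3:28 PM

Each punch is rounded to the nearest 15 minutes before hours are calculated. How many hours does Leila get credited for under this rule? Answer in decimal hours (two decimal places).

Today: in 7:50 AM→7:45 AM, out 3:28 PM→3:30 PM; 7 h 45 min

7.75 hours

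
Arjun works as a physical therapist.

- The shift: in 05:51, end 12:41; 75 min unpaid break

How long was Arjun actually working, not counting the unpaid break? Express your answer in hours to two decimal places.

The shift: 05:51–12:41 = 6 h 50 min; less 75 min break → 5 h 35 min

5.58 hours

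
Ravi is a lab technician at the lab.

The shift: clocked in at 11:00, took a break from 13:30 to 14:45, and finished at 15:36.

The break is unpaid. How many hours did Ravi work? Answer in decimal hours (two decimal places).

The shift: 11:00–15:36 = 4 h 36 min; less 75 min break → 3 h 21 min

3.35 hours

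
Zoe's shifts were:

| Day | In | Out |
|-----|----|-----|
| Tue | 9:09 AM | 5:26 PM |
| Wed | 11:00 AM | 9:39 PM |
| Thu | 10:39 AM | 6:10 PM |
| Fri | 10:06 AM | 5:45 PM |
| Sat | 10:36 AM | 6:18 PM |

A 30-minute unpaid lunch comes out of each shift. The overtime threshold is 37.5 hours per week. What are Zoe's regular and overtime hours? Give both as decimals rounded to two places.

Tue: 9:09 AM–5:26 PM = 8 h 17 min; less 30 min break → 7 h 47 min
Wed: 11:00 AM–9:39 PM = 10 h 39 min; less 30 min break → 10 h 9 min
Thu: 10:39 AM–6:10 PM = 7 h 31 min; less 30 min break → 7 h 1 min
Fri: 10:06 AM–5:45 PM = 7 h 39 min; less 30 min break → 7 h 9 min
Sat: 10:36 AM–6:18 PM = 7 h 42 min; less 30 min break → 7 h 12 min
Total worked: 39 h 18 min = 39.30 h.
Threshold 37.5 h → overtime 1 h 48 min, regular 37 h 30 min.

Regular 37.50 hours, overtime 1.80 hours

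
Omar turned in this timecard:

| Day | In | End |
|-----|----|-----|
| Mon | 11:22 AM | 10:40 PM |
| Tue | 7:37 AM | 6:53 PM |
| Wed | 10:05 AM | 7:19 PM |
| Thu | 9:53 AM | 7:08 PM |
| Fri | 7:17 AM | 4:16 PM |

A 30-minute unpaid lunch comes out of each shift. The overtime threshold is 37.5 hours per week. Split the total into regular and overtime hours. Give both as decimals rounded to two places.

Mon: 11:22 AM–10:40 PM = 11 h 18 min; less 30 min break → 10 h 48 min
Tue: 7:37 AM–6:53 PM = 11 h 16 min; less 30 min break → 10 h 46 min
Wed: 10:05 AM–7:19 PM = 9 h 14 min; less 30 min break → 8 h 44 min
Thu: 9:53 AM–7:08 PM = 9 h 15 min; less 30 min break → 8 h 45 min
Fri: 7:17 AM–4:16 PM = 8 h 59 min; less 30 min break → 8 h 29 min
Total worked: 47 h 32 min = 47.53 h.
Threshold 37.5 h → overtime 10 h 2 min, regular 37 h 30 min.

Regular 37.50 hours, overtime 10.03 hours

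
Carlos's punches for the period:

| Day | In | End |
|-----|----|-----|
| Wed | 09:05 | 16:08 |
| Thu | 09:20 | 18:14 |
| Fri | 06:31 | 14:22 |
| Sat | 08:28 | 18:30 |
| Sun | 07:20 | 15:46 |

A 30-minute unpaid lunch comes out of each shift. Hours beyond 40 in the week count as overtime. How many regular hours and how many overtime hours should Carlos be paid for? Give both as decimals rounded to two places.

Wed: 09:05–16:08 = 7 h 3 min; less 30 min break → 6 h 33 min
Thu: 09:20–18:14 = 8 h 54 min; less 30 min break → 8 h 24 min
Fri: 06:31–14:22 = 7 h 51 min; less 30 min break → 7 h 21 min
Sat: 08:28–18:30 = 10 h 2 min; less 30 min break → 9 h 32 min
Sun: 07:20–15:46 = 8 h 26 min; less 30 min break → 7 h 56 min
Total worked: 39 h 46 min = 39.77 h.
Threshold 40 h → overtime 0 h 0 min, regular 39 h 46 min.

Regular 39.77 hours, overtime 0.00 hours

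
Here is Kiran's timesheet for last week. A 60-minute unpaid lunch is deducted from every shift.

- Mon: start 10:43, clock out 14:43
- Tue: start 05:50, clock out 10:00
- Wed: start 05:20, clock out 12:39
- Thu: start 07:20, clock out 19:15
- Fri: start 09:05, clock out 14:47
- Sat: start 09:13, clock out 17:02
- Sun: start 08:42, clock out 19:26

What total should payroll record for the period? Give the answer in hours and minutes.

Mon: 10:43–14:43 = 4 h 0 min; less 60 min break → 3 h 0 min
Tue: 05:50–10:00 = 4 h 10 min; less 60 min break → 3 h 10 min
Wed: 05:20–12:39 = 7 h 19 min; less 60 min break → 6 h 19 min
Thu: 07:20–19:15 = 11 h 55 min; less 60 min break → 10 h 55 min
Fri: 09:05–14:47 = 5 h 42 min; less 60 min break → 4 h 42 min
Sat: 09:13–17:02 = 7 h 49 min; less 60 min break → 6 h 49 min
Sun: 08:42–19:26 = 10 h 44 min; less 60 min break → 9 h 44 min
Total: 3 h 0 min + 3 h 10 min + 6 h 19 min + 10 h 55 min + 4 h 42 min + 6 h 49 min + 9 h 44 min = 44 h 39 min.

44 h 39 min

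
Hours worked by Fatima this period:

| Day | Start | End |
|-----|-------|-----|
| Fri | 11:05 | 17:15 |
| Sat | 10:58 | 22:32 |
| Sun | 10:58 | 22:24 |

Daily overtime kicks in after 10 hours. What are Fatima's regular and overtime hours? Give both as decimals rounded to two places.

Regular 26.17 hours, overtime 3.00 hours

Fri: 11:05–17:15 = 6 h 10 min
Sat: 10:58–22:32 = 11 h 34 min
Sun: 10:58–22:24 = 11 h 26 min
Fri reg 6 h 10 min / OT 0 h 0 min; Sat reg 10 h 0 min / OT 1 h 34 min; Sun reg 10 h 0 min / OT 1 h 26 min.
Totals: regular 26 h 10 min, overtime 3 h 0 min.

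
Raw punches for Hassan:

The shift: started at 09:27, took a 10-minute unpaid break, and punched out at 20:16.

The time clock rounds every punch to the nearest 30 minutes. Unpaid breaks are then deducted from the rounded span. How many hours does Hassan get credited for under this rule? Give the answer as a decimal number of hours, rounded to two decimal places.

10.83 hours

The shift: in 09:27→09:30, out 20:16→20:30; 11 h 0 min − 10 min = 10 h 50 min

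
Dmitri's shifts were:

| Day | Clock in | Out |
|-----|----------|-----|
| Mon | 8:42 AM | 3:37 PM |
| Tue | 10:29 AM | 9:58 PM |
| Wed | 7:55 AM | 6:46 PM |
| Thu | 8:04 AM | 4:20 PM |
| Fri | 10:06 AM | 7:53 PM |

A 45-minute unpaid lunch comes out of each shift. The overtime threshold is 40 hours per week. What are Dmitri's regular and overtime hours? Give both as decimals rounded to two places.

Mon: 8:42 AM–3:37 PM = 6 h 55 min; less 45 min break → 6 h 10 min
Tue: 10:29 AM–9:58 PM = 11 h 29 min; less 45 min break → 10 h 44 min
Wed: 7:55 AM–6:46 PM = 10 h 51 min; less 45 min break → 10 h 6 min
Thu: 8:04 AM–4:20 PM = 8 h 16 min; less 45 min break → 7 h 31 min
Fri: 10:06 AM–7:53 PM = 9 h 47 min; less 45 min break → 9 h 2 min
Total worked: 43 h 33 min = 43.55 h.
Threshold 40 h → overtime 3 h 33 min, regular 40 h 0 min.

Regular 40.00 hours, overtime 3.55 hours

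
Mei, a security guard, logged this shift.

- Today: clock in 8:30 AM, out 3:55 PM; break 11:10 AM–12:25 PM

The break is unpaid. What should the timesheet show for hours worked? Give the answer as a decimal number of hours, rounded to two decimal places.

Today: 8:30 AM–3:55 PM = 7 h 25 min; less 75 min break → 6 h 10 min

6.17 hours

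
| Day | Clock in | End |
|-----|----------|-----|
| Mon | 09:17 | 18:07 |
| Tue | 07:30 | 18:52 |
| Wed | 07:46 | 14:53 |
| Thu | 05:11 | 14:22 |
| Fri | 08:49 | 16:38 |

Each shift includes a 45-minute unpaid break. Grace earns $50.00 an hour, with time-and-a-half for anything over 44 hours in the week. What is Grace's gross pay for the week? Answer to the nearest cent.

$2028.33

Mon: 09:17–18:07 = 8 h 50 min; less 45 min break → 8 h 5 min
Tue: 07:30–18:52 = 11 h 22 min; less 45 min break → 10 h 37 min
Wed: 07:46–14:53 = 7 h 7 min; less 45 min break → 6 h 22 min
Thu: 05:11–14:22 = 9 h 11 min; less 45 min break → 8 h 26 min
Fri: 08:49–16:38 = 7 h 49 min; less 45 min break → 7 h 4 min
Total worked: 40 h 34 min = 2434 min.
Regular 40 h 34 min = 2434 min at $50.00/h; overtime 0 h 0 min = 0 min at $75.00/h.
Pay = (2434 × $50.00 + 0 × $75.00) ÷ 60 = $2028.33.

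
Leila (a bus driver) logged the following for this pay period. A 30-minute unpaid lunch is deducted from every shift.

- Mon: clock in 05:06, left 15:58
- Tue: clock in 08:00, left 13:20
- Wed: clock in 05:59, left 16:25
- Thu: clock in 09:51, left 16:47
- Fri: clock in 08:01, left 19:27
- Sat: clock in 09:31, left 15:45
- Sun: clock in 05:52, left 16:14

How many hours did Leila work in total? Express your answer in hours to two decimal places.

Mon: 05:06–15:58 = 10 h 52 min; less 30 min break → 10 h 22 min
Tue: 08:00–13:20 = 5 h 20 min; less 30 min break → 4 h 50 min
Wed: 05:59–16:25 = 10 h 26 min; less 30 min break → 9 h 56 min
Thu: 09:51–16:47 = 6 h 56 min; less 30 min break → 6 h 26 min
Fri: 08:01–19:27 = 11 h 26 min; less 30 min break → 10 h 56 min
Sat: 09:31–15:45 = 6 h 14 min; less 30 min break → 5 h 44 min
Sun: 05:52–16:14 = 10 h 22 min; less 30 min break → 9 h 52 min
Total: 10 h 22 min + 4 h 50 min + 9 h 56 min + 6 h 26 min + 10 h 56 min + 5 h 44 min + 9 h 52 min = 58 h 6 min.

58.10 hours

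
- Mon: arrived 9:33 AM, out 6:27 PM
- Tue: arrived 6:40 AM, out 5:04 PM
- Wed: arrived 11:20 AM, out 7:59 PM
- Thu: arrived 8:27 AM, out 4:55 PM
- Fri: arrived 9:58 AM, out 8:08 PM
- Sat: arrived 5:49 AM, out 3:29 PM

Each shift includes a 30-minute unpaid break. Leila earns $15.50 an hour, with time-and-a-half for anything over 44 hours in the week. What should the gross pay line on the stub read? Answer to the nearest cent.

$897.06

Mon: 9:33 AM–6:27 PM = 8 h 54 min; less 30 min break → 8 h 24 min
Tue: 6:40 AM–5:04 PM = 10 h 24 min; less 30 min break → 9 h 54 min
Wed: 11:20 AM–7:59 PM = 8 h 39 min; less 30 min break → 8 h 9 min
Thu: 8:27 AM–4:55 PM = 8 h 28 min; less 30 min break → 7 h 58 min
Fri: 9:58 AM–8:08 PM = 10 h 10 min; less 30 min break → 9 h 40 min
Sat: 5:49 AM–3:29 PM = 9 h 40 min; less 30 min break → 9 h 10 min
Total worked: 53 h 15 min = 3195 min.
Regular 44 h 0 min = 2640 min at $15.50/h; overtime 9 h 15 min = 555 min at $23.25/h.
Pay = (2640 × $15.50 + 555 × $23.25) ÷ 60 = $897.06.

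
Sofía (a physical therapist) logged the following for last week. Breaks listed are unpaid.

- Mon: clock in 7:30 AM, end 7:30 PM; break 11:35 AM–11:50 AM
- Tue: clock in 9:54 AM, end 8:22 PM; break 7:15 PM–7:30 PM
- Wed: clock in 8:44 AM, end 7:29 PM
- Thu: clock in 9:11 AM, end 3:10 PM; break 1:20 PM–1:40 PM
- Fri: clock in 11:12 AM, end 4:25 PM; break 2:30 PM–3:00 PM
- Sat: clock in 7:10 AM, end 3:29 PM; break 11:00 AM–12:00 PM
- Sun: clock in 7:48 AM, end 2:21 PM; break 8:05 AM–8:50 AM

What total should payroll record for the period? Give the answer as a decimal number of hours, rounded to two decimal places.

Mon: 7:30 AM–7:30 PM = 12 h 0 min; less 15 min break → 11 h 45 min
Tue: 9:54 AM–8:22 PM = 10 h 28 min; less 15 min break → 10 h 13 min
Wed: 8:44 AM–7:29 PM = 10 h 45 min
Thu: 9:11 AM–3:10 PM = 5 h 59 min; less 20 min break → 5 h 39 min
Fri: 11:12 AM–4:25 PM = 5 h 13 min; less 30 min break → 4 h 43 min
Sat: 7:10 AM–3:29 PM = 8 h 19 min; less 60 min break → 7 h 19 min
Sun: 7:48 AM–2:21 PM = 6 h 33 min; less 45 min break → 5 h 48 min
Total: 11 h 45 min + 10 h 13 min + 10 h 45 min + 5 h 39 min + 4 h 43 min + 7 h 19 min + 5 h 48 min = 56 h 12 min.

56.20 hours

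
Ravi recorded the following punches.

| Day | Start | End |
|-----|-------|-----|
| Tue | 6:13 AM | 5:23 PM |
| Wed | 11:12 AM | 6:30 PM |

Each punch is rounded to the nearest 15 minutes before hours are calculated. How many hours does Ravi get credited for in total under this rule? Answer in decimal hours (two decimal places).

Tue: in 6:13 AM→6:15 AM, out 5:23 PM→5:30 PM; 11 h 15 min
Wed: in 11:12 AM→11:15 AM, out 6:30 PM→6:30 PM; 7 h 15 min
Total credited: 18 h 30 min.

18.50 hours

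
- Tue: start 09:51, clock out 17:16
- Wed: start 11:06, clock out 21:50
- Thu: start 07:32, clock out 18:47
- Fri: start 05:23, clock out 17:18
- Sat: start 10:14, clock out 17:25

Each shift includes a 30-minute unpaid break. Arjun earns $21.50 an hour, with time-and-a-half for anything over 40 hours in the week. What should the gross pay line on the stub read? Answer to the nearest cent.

$1053.50

Tue: 09:51–17:16 = 7 h 25 min; less 30 min break → 6 h 55 min
Wed: 11:06–21:50 = 10 h 44 min; less 30 min break → 10 h 14 min
Thu: 07:32–18:47 = 11 h 15 min; less 30 min break → 10 h 45 min
Fri: 05:23–17:18 = 11 h 55 min; less 30 min break → 11 h 25 min
Sat: 10:14–17:25 = 7 h 11 min; less 30 min break → 6 h 41 min
Total worked: 46 h 0 min = 2760 min.
Regular 40 h 0 min = 2400 min at $21.50/h; overtime 6 h 0 min = 360 min at $32.25/h.
Pay = (2400 × $21.50 + 360 × $32.25) ÷ 60 = $1053.50.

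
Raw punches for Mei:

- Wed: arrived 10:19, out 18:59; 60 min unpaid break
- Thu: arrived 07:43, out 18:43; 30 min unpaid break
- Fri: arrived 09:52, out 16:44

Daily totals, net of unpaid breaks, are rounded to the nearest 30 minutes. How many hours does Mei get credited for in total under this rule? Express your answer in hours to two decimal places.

Wed: 10:19–18:59 = 8 h 40 min − 60 min = 7 h 40 min → rounds to 7 h 30 min
Thu: 07:43–18:43 = 11 h 0 min − 30 min = 10 h 30 min → rounds to 10 h 30 min
Fri: 09:52–16:44 = 6 h 52 min → rounds to 7 h 0 min
Total credited: 25 h 0 min.

25.00 hours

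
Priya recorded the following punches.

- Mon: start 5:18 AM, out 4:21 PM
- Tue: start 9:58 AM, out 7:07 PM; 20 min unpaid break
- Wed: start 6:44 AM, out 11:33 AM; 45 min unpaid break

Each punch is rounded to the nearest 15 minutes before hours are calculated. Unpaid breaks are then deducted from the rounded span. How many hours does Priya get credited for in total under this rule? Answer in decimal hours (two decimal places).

Mon: in 5:18 AM→5:15 AM, out 4:21 PM→4:15 PM; 11 h 0 min
Tue: in 9:58 AM→10:00 AM, out 7:07 PM→7:00 PM; 9 h 0 min − 20 min = 8 h 40 min
Wed: in 6:44 AM→6:45 AM, out 11:33 AM→11:30 AM; 4 h 45 min − 45 min = 4 h 0 min
Total credited: 23 h 40 min.

23.67 hours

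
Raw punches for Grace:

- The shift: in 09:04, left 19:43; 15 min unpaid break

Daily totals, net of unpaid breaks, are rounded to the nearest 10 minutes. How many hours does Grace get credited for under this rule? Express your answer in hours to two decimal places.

The shift: 09:04–19:43 = 10 h 39 min − 15 min = 10 h 24 min → rounds to 10 h 20 min

10.33 hours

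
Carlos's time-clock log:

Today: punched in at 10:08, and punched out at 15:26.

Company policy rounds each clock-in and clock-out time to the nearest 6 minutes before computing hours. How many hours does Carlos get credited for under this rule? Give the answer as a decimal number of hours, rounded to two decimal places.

Today: in 10:08→10:06, out 15:26→15:24; 5 h 18 min

5.30 hours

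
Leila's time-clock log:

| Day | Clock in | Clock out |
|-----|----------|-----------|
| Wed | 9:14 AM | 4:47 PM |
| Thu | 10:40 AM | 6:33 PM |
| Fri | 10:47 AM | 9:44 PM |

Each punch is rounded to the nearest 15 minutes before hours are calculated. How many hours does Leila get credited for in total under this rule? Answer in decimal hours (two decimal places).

26.25 hours

Wed: in 9:14 AM→9:15 AM, out 4:47 PM→4:45 PM; 7 h 30 min
Thu: in 10:40 AM→10:45 AM, out 6:33 PM→6:30 PM; 7 h 45 min
Fri: in 10:47 AM→10:45 AM, out 9:44 PM→9:45 PM; 11 h 0 min
Total credited: 26 h 15 min.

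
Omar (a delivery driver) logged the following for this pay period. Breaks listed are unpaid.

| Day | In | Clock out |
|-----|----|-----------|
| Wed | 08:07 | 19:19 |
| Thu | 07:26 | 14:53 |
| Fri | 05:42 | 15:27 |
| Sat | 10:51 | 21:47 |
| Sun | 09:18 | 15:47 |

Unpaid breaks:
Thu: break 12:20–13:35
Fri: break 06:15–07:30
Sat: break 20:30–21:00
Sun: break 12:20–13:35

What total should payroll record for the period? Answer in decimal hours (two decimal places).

41.57 hours

Wed: 08:07–19:19 = 11 h 12 min
Thu: 07:26–14:53 = 7 h 27 min; less 75 min break → 6 h 12 min
Fri: 05:42–15:27 = 9 h 45 min; less 75 min break → 8 h 30 min
Sat: 10:51–21:47 = 10 h 56 min; less 30 min break → 10 h 26 min
Sun: 09:18–15:47 = 6 h 29 min; less 75 min break → 5 h 14 min
Total: 11 h 12 min + 6 h 12 min + 8 h 30 min + 10 h 26 min + 5 h 14 min = 41 h 34 min.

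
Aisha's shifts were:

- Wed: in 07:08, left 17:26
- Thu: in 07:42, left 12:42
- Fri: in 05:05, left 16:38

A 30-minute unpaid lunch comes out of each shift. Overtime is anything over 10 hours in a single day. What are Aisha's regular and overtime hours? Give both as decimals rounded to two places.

Wed: 07:08–17:26 = 10 h 18 min; less 30 min break → 9 h 48 min
Thu: 07:42–12:42 = 5 h 0 min; less 30 min break → 4 h 30 min
Fri: 05:05–16:38 = 11 h 33 min; less 30 min break → 11 h 3 min
Wed reg 9 h 48 min / OT 0 h 0 min; Thu reg 4 h 30 min / OT 0 h 0 min; Fri reg 10 h 0 min / OT 1 h 3 min.
Totals: regular 24 h 18 min, overtime 1 h 3 min.

Regular 24.30 hours, overtime 1.05 hours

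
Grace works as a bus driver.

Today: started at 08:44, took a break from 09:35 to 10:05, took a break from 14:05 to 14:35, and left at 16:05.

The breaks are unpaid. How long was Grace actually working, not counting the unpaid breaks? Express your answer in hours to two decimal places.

Today: 08:44–16:05 = 7 h 21 min; less 60 min break → 6 h 21 min

6.35 hours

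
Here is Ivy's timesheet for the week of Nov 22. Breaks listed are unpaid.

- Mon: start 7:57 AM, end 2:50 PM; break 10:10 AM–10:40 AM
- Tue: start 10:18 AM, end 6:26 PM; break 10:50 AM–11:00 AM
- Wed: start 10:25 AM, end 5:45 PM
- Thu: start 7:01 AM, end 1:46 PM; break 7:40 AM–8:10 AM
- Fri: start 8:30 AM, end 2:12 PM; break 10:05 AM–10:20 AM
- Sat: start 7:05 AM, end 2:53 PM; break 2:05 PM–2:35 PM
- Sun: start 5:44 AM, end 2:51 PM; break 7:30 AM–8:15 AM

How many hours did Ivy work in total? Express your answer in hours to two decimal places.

Mon: 7:57 AM–2:50 PM = 6 h 53 min; less 30 min break → 6 h 23 min
Tue: 10:18 AM–6:26 PM = 8 h 8 min; less 10 min break → 7 h 58 min
Wed: 10:25 AM–5:45 PM = 7 h 20 min
Thu: 7:01 AM–1:46 PM = 6 h 45 min; less 30 min break → 6 h 15 min
Fri: 8:30 AM–2:12 PM = 5 h 42 min; less 15 min break → 5 h 27 min
Sat: 7:05 AM–2:53 PM = 7 h 48 min; less 30 min break → 7 h 18 min
Sun: 5:44 AM–2:51 PM = 9 h 7 min; less 45 min break → 8 h 22 min
Total: 6 h 23 min + 7 h 58 min + 7 h 20 min + 6 h 15 min + 5 h 27 min + 7 h 18 min + 8 h 22 min = 49 h 3 min.

49.05 hours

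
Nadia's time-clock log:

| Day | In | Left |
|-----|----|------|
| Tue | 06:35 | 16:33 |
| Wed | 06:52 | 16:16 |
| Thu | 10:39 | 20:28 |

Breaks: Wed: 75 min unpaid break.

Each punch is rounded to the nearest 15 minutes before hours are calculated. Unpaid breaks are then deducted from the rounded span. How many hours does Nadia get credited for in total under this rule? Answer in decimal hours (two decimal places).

Tue: in 06:35→06:30, out 16:33→16:30; 10 h 0 min
Wed: in 06:52→06:45, out 16:16→16:15; 9 h 30 min − 75 min = 8 h 15 min
Thu: in 10:39→10:45, out 20:28→20:30; 9 h 45 min
Total credited: 28 h 0 min.

28.00 hours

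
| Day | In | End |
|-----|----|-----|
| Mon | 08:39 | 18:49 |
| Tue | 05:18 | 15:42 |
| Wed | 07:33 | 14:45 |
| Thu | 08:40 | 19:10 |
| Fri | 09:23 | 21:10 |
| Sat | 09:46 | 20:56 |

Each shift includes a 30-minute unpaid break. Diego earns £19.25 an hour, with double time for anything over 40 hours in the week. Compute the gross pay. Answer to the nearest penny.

Mon: 08:39–18:49 = 10 h 10 min; less 30 min break → 9 h 40 min
Tue: 05:18–15:42 = 10 h 24 min; less 30 min break → 9 h 54 min
Wed: 07:33–14:45 = 7 h 12 min; less 30 min break → 6 h 42 min
Thu: 08:40–19:10 = 10 h 30 min; less 30 min break → 10 h 0 min
Fri: 09:23–21:10 = 11 h 47 min; less 30 min break → 11 h 17 min
Sat: 09:46–20:56 = 11 h 10 min; less 30 min break → 10 h 40 min
Total worked: 58 h 13 min = 3493 min.
Regular 40 h 0 min = 2400 min at £19.25/h; overtime 18 h 13 min = 1093 min at £38.50/h.
Pay = (2400 × £19.25 + 1093 × £38.50) ÷ 60 = £1471.34.

£1471.34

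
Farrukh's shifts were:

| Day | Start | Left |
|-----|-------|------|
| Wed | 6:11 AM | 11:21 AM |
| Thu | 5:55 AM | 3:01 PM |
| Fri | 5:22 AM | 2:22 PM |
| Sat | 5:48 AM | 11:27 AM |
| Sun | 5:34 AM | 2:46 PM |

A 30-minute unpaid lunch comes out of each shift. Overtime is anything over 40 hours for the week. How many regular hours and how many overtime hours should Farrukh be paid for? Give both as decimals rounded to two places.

Regular 35.62 hours, overtime 0.00 hours

Wed: 6:11 AM–11:21 AM = 5 h 10 min; less 30 min break → 4 h 40 min
Thu: 5:55 AM–3:01 PM = 9 h 6 min; less 30 min break → 8 h 36 min
Fri: 5:22 AM–2:22 PM = 9 h 0 min; less 30 min break → 8 h 30 min
Sat: 5:48 AM–11:27 AM = 5 h 39 min; less 30 min break → 5 h 9 min
Sun: 5:34 AM–2:46 PM = 9 h 12 min; less 30 min break → 8 h 42 min
Total worked: 35 h 37 min = 35.62 h.
Threshold 40 h → overtime 0 h 0 min, regular 35 h 37 min.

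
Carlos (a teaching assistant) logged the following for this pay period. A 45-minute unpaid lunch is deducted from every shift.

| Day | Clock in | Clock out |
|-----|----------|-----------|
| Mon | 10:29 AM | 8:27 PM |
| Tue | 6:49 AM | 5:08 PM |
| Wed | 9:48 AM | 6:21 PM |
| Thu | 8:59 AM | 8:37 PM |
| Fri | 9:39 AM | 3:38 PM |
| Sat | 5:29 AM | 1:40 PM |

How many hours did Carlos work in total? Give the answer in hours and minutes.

Mon: 10:29 AM–8:27 PM = 9 h 58 min; less 45 min break → 9 h 13 min
Tue: 6:49 AM–5:08 PM = 10 h 19 min; less 45 min break → 9 h 34 min
Wed: 9:48 AM–6:21 PM = 8 h 33 min; less 45 min break → 7 h 48 min
Thu: 8:59 AM–8:37 PM = 11 h 38 min; less 45 min break → 10 h 53 min
Fri: 9:39 AM–3:38 PM = 5 h 59 min; less 45 min break → 5 h 14 min
Sat: 5:29 AM–1:40 PM = 8 h 11 min; less 45 min break → 7 h 26 min
Total: 9 h 13 min + 9 h 34 min + 7 h 48 min + 10 h 53 min + 5 h 14 min + 7 h 26 min = 50 h 8 min.

50 h 8 min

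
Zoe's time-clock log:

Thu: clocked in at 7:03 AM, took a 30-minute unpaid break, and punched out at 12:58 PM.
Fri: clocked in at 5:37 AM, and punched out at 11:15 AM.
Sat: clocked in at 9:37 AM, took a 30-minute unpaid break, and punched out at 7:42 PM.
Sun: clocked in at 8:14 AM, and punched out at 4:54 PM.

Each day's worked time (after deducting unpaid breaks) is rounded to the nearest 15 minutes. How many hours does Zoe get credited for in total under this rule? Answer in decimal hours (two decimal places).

Thu: 7:03 AM–12:58 PM = 5 h 55 min − 30 min = 5 h 25 min → rounds to 5 h 30 min
Fri: 5:37 AM–11:15 AM = 5 h 38 min → rounds to 5 h 45 min
Sat: 9:37 AM–7:42 PM = 10 h 5 min − 30 min = 9 h 35 min → rounds to 9 h 30 min
Sun: 8:14 AM–4:54 PM = 8 h 40 min → rounds to 8 h 45 min
Total credited: 29 h 30 min.

29.50 hours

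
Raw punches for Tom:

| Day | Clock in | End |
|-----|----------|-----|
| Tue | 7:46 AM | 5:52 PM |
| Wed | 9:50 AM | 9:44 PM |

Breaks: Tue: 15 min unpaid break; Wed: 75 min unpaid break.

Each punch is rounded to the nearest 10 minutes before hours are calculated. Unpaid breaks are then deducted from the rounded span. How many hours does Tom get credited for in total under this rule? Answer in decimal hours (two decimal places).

Tue: in 7:46 AM→7:50 AM, out 5:52 PM→5:50 PM; 10 h 0 min − 15 min = 9 h 45 min
Wed: in 9:50 AM→9:50 AM, out 9:44 PM→9:40 PM; 11 h 50 min − 75 min = 10 h 35 min
Total credited: 20 h 20 min.

20.33 hours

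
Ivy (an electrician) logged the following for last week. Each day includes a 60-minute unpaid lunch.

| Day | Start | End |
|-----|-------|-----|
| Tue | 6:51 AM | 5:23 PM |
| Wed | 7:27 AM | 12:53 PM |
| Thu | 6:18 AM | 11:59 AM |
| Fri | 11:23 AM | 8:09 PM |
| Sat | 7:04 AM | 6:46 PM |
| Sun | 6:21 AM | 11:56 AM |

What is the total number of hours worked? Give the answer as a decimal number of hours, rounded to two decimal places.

Tue: 6:51 AM–5:23 PM = 10 h 32 min; less 60 min break → 9 h 32 min
Wed: 7:27 AM–12:53 PM = 5 h 26 min; less 60 min break → 4 h 26 min
Thu: 6:18 AM–11:59 AM = 5 h 41 min; less 60 min break → 4 h 41 min
Fri: 11:23 AM–8:09 PM = 8 h 46 min; less 60 min break → 7 h 46 min
Sat: 7:04 AM–6:46 PM = 11 h 42 min; less 60 min break → 10 h 42 min
Sun: 6:21 AM–11:56 AM = 5 h 35 min; less 60 min break → 4 h 35 min
Total: 9 h 32 min + 4 h 26 min + 4 h 41 min + 7 h 46 min + 10 h 42 min + 4 h 35 min = 41 h 42 min.

41.70 hours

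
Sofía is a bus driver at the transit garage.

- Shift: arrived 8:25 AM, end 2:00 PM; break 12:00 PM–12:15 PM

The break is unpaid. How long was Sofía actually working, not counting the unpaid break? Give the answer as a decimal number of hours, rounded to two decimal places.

Shift: 8:25 AM–2:00 PM = 5 h 35 min; less 15 min break → 5 h 20 min

5.33 hours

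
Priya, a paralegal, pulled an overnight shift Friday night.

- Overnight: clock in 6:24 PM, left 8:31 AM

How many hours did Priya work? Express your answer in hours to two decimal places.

Overnight: 6:24 PM → midnight = 5 h 36 min; midnight → 8:31 AM = 8 h 31 min; span 14 h 7 min

14.12 hours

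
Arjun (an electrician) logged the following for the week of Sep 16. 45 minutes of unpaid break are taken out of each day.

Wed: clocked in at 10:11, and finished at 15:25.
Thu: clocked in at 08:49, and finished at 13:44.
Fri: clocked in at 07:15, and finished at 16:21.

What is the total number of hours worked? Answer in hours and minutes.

17 h 0 min

Wed: 10:11–15:25 = 5 h 14 min; less 45 min break → 4 h 29 min
Thu: 08:49–13:44 = 4 h 55 min; less 45 min break → 4 h 10 min
Fri: 07:15–16:21 = 9 h 6 min; less 45 min break → 8 h 21 min
Total: 4 h 29 min + 4 h 10 min + 8 h 21 min = 17 h 0 min.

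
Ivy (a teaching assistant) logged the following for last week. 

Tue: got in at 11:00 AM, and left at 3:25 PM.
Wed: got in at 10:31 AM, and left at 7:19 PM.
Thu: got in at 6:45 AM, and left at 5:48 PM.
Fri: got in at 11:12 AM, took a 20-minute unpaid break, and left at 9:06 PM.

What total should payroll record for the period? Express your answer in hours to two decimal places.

33.83 hours

Tue: 11:00 AM–3:25 PM = 4 h 25 min
Wed: 10:31 AM–7:19 PM = 8 h 48 min
Thu: 6:45 AM–5:48 PM = 11 h 3 min
Fri: 11:12 AM–9:06 PM = 9 h 54 min; less 20 min break → 9 h 34 min
Total: 4 h 25 min + 8 h 48 min + 11 h 3 min + 9 h 34 min = 33 h 50 min.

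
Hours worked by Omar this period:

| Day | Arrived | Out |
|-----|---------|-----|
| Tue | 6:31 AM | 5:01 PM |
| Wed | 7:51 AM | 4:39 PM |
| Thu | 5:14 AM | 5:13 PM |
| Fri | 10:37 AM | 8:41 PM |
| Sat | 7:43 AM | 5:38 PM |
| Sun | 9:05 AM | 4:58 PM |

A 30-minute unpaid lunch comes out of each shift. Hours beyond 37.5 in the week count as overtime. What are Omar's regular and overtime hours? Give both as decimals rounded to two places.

Tue: 6:31 AM–5:01 PM = 10 h 30 min; less 30 min break → 10 h 0 min
Wed: 7:51 AM–4:39 PM = 8 h 48 min; less 30 min break → 8 h 18 min
Thu: 5:14 AM–5:13 PM = 11 h 59 min; less 30 min break → 11 h 29 min
Fri: 10:37 AM–8:41 PM = 10 h 4 min; less 30 min break → 9 h 34 min
Sat: 7:43 AM–5:38 PM = 9 h 55 min; less 30 min break → 9 h 25 min
Sun: 9:05 AM–4:58 PM = 7 h 53 min; less 30 min break → 7 h 23 min
Total worked: 56 h 9 min = 56.15 h.
Threshold 37.5 h → overtime 18 h 39 min, regular 37 h 30 min.

Regular 37.50 hours, overtime 18.65 hours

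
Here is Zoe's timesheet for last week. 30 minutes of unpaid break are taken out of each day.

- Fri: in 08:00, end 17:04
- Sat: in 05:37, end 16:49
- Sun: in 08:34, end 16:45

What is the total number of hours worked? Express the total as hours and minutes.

26 h 57 min

Fri: 08:00–17:04 = 9 h 4 min; less 30 min break → 8 h 34 min
Sat: 05:37–16:49 = 11 h 12 min; less 30 min break → 10 h 42 min
Sun: 08:34–16:45 = 8 h 11 min; less 30 min break → 7 h 41 min
Total: 8 h 34 min + 10 h 42 min + 7 h 41 min = 26 h 57 min.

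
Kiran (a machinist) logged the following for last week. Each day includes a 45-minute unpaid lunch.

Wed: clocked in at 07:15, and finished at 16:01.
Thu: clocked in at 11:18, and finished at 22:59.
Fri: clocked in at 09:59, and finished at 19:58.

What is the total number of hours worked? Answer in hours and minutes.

Wed: 07:15–16:01 = 8 h 46 min; less 45 min break → 8 h 1 min
Thu: 11:18–22:59 = 11 h 41 min; less 45 min break → 10 h 56 min
Fri: 09:59–19:58 = 9 h 59 min; less 45 min break → 9 h 14 min
Total: 8 h 1 min + 10 h 56 min + 9 h 14 min = 28 h 11 min.

28 h 11 min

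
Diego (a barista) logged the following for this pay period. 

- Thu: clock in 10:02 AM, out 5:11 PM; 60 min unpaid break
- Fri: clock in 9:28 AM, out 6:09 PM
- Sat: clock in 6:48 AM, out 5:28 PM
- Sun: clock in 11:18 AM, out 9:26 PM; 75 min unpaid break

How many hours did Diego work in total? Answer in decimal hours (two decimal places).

34.38 hours

Thu: 10:02 AM–5:11 PM = 7 h 9 min; less 60 min break → 6 h 9 min
Fri: 9:28 AM–6:09 PM = 8 h 41 min
Sat: 6:48 AM–5:28 PM = 10 h 40 min
Sun: 11:18 AM–9:26 PM = 10 h 8 min; less 75 min break → 8 h 53 min
Total: 6 h 9 min + 8 h 41 min + 10 h 40 min + 8 h 53 min = 34 h 23 min.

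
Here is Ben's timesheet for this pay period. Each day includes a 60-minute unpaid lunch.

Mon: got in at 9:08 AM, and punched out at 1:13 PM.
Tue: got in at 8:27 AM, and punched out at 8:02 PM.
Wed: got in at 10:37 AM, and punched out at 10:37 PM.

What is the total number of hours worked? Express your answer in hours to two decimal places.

Mon: 9:08 AM–1:13 PM = 4 h 5 min; less 60 min break → 3 h 5 min
Tue: 8:27 AM–8:02 PM = 11 h 35 min; less 60 min break → 10 h 35 min
Wed: 10:37 AM–10:37 PM = 12 h 0 min; less 60 min break → 11 h 0 min
Total: 3 h 5 min + 10 h 35 min + 11 h 0 min = 24 h 40 min.

24.67 hours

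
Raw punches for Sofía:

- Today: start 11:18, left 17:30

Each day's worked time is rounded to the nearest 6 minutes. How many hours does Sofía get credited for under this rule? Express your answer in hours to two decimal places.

Today: 11:18–17:30 = 6 h 12 min → rounds to 6 h 12 min

6.20 hours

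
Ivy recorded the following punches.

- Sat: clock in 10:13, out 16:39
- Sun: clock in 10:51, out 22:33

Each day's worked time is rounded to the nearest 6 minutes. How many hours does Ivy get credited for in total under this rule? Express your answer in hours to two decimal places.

18.10 hours

Sat: 10:13–16:39 = 6 h 26 min → rounds to 6 h 24 min
Sun: 10:51–22:33 = 11 h 42 min → rounds to 11 h 42 min
Total credited: 18 h 6 min.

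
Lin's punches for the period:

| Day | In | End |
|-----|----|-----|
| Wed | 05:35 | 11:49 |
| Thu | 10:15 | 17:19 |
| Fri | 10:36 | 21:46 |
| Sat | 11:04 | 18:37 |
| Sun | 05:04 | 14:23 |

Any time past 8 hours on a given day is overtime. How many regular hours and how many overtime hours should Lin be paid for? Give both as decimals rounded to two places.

Regular 36.85 hours, overtime 4.48 hours

Wed: 05:35–11:49 = 6 h 14 min
Thu: 10:15–17:19 = 7 h 4 min
Fri: 10:36–21:46 = 11 h 10 min
Sat: 11:04–18:37 = 7 h 33 min
Sun: 05:04–14:23 = 9 h 19 min
Wed reg 6 h 14 min / OT 0 h 0 min; Thu reg 7 h 4 min / OT 0 h 0 min; Fri reg 8 h 0 min / OT 3 h 10 min; Sat reg 7 h 33 min / OT 0 h 0 min; Sun reg 8 h 0 min / OT 1 h 19 min.
Totals: regular 36 h 51 min, overtime 4 h 29 min.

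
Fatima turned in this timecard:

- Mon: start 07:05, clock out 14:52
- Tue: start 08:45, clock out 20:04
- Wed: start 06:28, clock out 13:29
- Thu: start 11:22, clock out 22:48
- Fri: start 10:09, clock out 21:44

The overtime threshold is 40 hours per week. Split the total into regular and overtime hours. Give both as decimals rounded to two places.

Mon: 07:05–14:52 = 7 h 47 min
Tue: 08:45–20:04 = 11 h 19 min
Wed: 06:28–13:29 = 7 h 1 min
Thu: 11:22–22:48 = 11 h 26 min
Fri: 10:09–21:44 = 11 h 35 min
Total worked: 49 h 8 min = 49.13 h.
Threshold 40 h → overtime 9 h 8 min, regular 40 h 0 min.

Regular 40.00 hours, overtime 9.13 hours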